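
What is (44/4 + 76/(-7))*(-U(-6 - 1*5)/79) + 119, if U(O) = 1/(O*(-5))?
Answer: 3619384/30415 ≈ 119.00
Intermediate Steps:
U(O) = -1/(5*O) (U(O) = 1/(-5*O) = -1/(5*O))
(44/4 + 76/(-7))*(-U(-6 - 1*5)/79) + 119 = (44/4 + 76/(-7))*(-(-1/(5*(-6 - 1*5)))/79) + 119 = (44*(¼) + 76*(-⅐))*(-(-1/(5*(-6 - 5)))/79) + 119 = (11 - 76/7)*(-(-⅕/(-11))/79) + 119 = (-(-⅕*(-1/11))/79)/7 + 119 = (-1/(55*79))/7 + 119 = (-1*1/4345)/7 + 119 = (⅐)*(-1/4345) + 119 = -1/30415 + 119 = 3619384/30415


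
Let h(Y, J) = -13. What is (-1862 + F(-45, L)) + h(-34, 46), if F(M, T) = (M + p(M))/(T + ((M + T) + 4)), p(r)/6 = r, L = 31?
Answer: -1890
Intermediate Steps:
p(r) = 6*r
F(M, T) = 7*M/(4 + M + 2*T) (F(M, T) = (M + 6*M)/(T + ((M + T) + 4)) = (7*M)/(T + (4 + M + T)) = (7*M)/(4 + M + 2*T) = 7*M/(4 + M + 2*T))
(-1862 + F(-45, L)) + h(-34, 46) = (-1862 + 7*(-45)/(4 - 45 + 2*31)) - 13 = (-1862 + 7*(-45)/(4 - 45 + 62)) - 13 = (-1862 + 7*(-45)/21) - 13 = (-1862 + 7*(-45)*(1/21)) - 13 = (-1862 - 15) - 13 = -1877 - 13 = -1890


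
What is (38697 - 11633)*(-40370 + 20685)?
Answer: -532754840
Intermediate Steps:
(38697 - 11633)*(-40370 + 20685) = 27064*(-19685) = -532754840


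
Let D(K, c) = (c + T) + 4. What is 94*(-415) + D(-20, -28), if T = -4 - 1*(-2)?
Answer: -39036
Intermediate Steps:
T = -2 (T = -4 + 2 = -2)
D(K, c) = 2 + c (D(K, c) = (c - 2) + 4 = (-2 + c) + 4 = 2 + c)
94*(-415) + D(-20, -28) = 94*(-415) + (2 - 28) = -39010 - 26 = -39036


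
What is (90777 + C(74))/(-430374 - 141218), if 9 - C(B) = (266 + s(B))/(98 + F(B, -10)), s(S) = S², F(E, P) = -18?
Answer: -518367/3266240 ≈ -0.15870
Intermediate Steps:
C(B) = 227/40 - B²/80 (C(B) = 9 - (266 + B²)/(98 - 18) = 9 - (266 + B²)/80 = 9 - (133/40 + B²/80) = 9 + (-133/40 - B²/80) = 227/40 - B²/80)
(90777 + C(74))/(-430374 - 141218) = (90777 + (227/40 - 1/80*74²))/(-430374 - 141218) = (90777 + (227/40 - 1/80*5476))/(-571592) = (90777 + (227/40 - 1369/20))*(-1/571592) = (90777 - 2511/40)*(-1/571592) = (3628569/40)*(-1/571592) = -518367/3266240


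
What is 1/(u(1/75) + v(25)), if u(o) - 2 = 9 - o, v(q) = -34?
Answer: -75/1726 ≈ -0.043453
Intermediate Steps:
u(o) = 11 - o (u(o) = 2 + (9 - o) = 11 - o)
1/(u(1/75) + v(25)) = 1/((11 - 1/75) - 34) = 1/(824/75 - 34) = 1/(-1726/75) = -75/1726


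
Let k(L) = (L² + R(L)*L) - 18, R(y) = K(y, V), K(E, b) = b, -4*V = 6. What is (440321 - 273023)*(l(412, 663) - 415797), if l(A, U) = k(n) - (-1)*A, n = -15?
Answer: -69454684839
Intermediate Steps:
V = -3/2 (V = -¼*6 = -3/2 ≈ -1.5000)
R(y) = -3/2
k(L) = -18 + L² - 3*L/2 (k(L) = (L² - 3*L/2) - 18 = -18 + L² - 3*L/2)
l(A, U) = 459/2 + A (l(A, U) = (-18 + (-15)² - 3/2*(-15)) - (-1)*A = (-18 + 225 + 45/2) + A = 459/2 + A)
(440321 - 273023)*(l(412, 663) - 415797) = (440321 - 273023)*((459/2 + 412) - 415797) = 167298*(1283/2 - 415797) = 167298*(-830311/2) = -69454684839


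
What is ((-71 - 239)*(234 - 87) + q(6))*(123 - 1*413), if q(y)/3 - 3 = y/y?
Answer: 13211820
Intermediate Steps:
q(y) = 12 (q(y) = 9 + 3*(y/y) = 9 + 3*1 = 9 + 3 = 12)
((-71 - 239)*(234 - 87) + q(6))*(123 - 1*413) = ((-71 - 239)*(234 - 87) + 12)*(123 - 1*413) = (-310*147 + 12)*(123 - 413) = (-45570 + 12)*(-290) = -45558*(-290) = 13211820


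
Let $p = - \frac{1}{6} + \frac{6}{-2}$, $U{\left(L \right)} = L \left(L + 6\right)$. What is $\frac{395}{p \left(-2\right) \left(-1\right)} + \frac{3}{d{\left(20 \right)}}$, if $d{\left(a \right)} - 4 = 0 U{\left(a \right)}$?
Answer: $- \frac{4683}{76} \approx -61.618$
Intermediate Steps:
$U{\left(L \right)} = L \left(6 + L\right)$
$p = - \frac{19}{6}$ ($p = \left(-1\right) \frac{1}{6} + 6 \left(- \frac{1}{2}\right) = - \frac{1}{6} - 3 = - \frac{19}{6} \approx -3.1667$)
$d{\left(a \right)} = 4$ ($d{\left(a \right)} = 4 + 0 a \left(6 + a\right) = 4 + 0 = 4$)
$\frac{395}{p \left(-2\right) \left(-1\right)} + \frac{3}{d{\left(20 \right)}} = \frac{395}{\left(- \frac{19}{6}\right) \left(-2\right) \left(-1\right)} + \frac{3}{4} = \frac{395}{\frac{19}{3} \left(-1\right)} + 3 \cdot \frac{1}{4} = \frac{395}{- \frac{19}{3}} + \frac{3}{4} = 395 \left(- \frac{3}{19}\right) + \frac{3}{4} = - \frac{1185}{19} + \frac{3}{4} = - \frac{4683}{76}$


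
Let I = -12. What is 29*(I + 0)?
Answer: -348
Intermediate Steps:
29*(I + 0) = 29*(-12 + 0) = 29*(-12) = -348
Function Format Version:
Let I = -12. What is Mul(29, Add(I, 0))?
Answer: -348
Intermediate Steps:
Mul(29, Add(I, 0)) = Mul(29, Add(-12, 0)) = Mul(29, -12) = -348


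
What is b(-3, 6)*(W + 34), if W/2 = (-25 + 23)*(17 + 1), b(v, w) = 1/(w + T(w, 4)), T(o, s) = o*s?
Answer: -19/15 ≈ -1.2667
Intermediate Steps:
b(v, w) = 1/(5*w) (b(v, w) = 1/(w + w*4) = 1/(w + 4*w) = 1/(5*w))
W = -72 (W = 2*((-25 + 23)*(17 + 1)) = 2*(-2*18) = 2*(-36) = -72)
b(-3, 6)*(W + 34) = ((⅕)/6)*(-72 + 34) = ((⅕)*(⅙))*(-38) = (1/30)*(-38) = -19/15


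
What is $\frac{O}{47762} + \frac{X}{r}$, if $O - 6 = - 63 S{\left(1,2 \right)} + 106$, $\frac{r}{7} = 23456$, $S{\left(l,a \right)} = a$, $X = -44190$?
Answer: $- \frac{528225367}{1960534576} \approx -0.26943$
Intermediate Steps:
$r = 164192$ ($r = 7 \cdot 23456 = 164192$)
$O = -14$ ($O = 6 + \left(\left(-63\right) 2 + 106\right) = 6 + \left(-126 + 106\right) = 6 - 20 = -14$)
$\frac{O}{47762} + \frac{X}{r} = - \frac{14}{47762} - \frac{44190}{164192} = \left(-14\right) \frac{1}{47762} - \frac{22095}{82096} = - \frac{7}{23881} - \frac{22095}{82096} = - \frac{528225367}{1960534576}$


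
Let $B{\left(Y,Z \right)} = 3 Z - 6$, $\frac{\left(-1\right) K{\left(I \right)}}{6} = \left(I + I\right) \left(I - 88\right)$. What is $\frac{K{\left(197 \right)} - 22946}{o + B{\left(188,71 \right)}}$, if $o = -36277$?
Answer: $\frac{140311}{18035} \approx 7.7799$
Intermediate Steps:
$K{\left(I \right)} = - 12 I \left(-88 + I\right)$ ($K{\left(I \right)} = - 6 \left(I + I\right) \left(I - 88\right) = - 6 \cdot 2 I \left(-88 + I\right) = - 12 I \left(-88 + I\right)$)
$B{\left(Y,Z \right)} = -6 + 3 Z$
$\frac{K{\left(197 \right)} - 22946}{o + B{\left(188,71 \right)}} = \frac{12 \cdot 197 \left(88 - 197\right) - 22946}{-36277 + \left(-6 + 3 \cdot 71\right)} = \frac{12 \cdot 197 \left(88 - 197\right) - 22946}{-36277 + \left(-6 + 213\right)} = \frac{12 \cdot 197 \left(-109\right) - 22946}{-36277 + 207} = \frac{-257676 - 22946}{-36070} = \left(-280622\right) \left(- \frac{1}{36070}\right) = \frac{140311}{18035}$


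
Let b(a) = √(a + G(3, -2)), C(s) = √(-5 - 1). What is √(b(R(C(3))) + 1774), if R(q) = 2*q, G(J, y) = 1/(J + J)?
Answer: √(63864 + 6*√6*√(1 + 12*I*√6))/6 ≈ 42.138 + 0.018258*I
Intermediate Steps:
C(s) = I*√6 (C(s) = √(-6) = I*√6)
G(J, y) = 1/(2*J)
b(a) = √(⅙ + a) (b(a) = √(a + (½)/3) = √(a + (½)*(⅓)) = √(a + ⅙) = √(⅙ + a))
√(b(R(C(3))) + 1774) = √(√(6 + 36*(2*(I*√6)))/6 + 1774) = √(√(6 + 36*(2*I*√6))/6 + 1774) = √(√(6 + 72*I*√6)/6 + 1774) = √(1774 + √(6 + 72*I*√6)/6)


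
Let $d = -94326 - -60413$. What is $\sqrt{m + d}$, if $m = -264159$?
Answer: $2 i \sqrt{74518} \approx 545.96 i$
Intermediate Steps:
$d = -33913$ ($d = -94326 + 60413 = -33913$)
$\sqrt{m + d} = \sqrt{-264159 - 33913} = \sqrt{-298072} = 2 i \sqrt{74518}$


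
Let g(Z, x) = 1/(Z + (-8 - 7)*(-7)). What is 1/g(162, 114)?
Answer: 267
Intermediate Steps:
g(Z, x) = 1/(105 + Z) (g(Z, x) = 1/(Z - 15*(-7)) = 1/(Z + 105) = 1/(105 + Z))
1/g(162, 114) = 1/(1/(105 + 162)) = 1/(1/267) = 267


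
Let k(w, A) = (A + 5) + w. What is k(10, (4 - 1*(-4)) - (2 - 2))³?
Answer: 12167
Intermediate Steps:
k(w, A) = 5 + A + w (k(w, A) = (5 + A) + w = 5 + A + w)
k(10, (4 - 1*(-4)) - (2 - 2))³ = (5 + ((4 - 1*(-4)) - (2 - 2)) + 10)³ = (5 + ((4 + 4) - 1*0) + 10)³ = (5 + (8 + 0) + 10)³ = (5 + 8 + 10)³ = 23³ = 12167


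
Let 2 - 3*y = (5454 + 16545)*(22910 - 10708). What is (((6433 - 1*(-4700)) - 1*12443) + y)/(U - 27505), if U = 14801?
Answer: 134217863/19056 ≈ 7043.3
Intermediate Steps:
y = -268431796/3 (y = ⅔ - (5454 + 16545)*(22910 - 10708)/3 = ⅔ - 7333*12202 = ⅔ - ⅓*268431798 = ⅔ - 89477266 = -268431796/3 ≈ -8.9477e+7)
(((6433 - 1*(-4700)) - 1*12443) + y)/(U - 27505) = (((6433 - 1*(-4700)) - 1*12443) - 268431796/3)/(14801 - 27505) = (((6433 + 4700) - 12443) - 268431796/3)/(-12704) = ((11133 - 12443) - 268431796/3)*(-1/12704) = (-1310 - 268431796/3)*(-1/12704) = -268435726/3*(-1/12704) = 134217863/19056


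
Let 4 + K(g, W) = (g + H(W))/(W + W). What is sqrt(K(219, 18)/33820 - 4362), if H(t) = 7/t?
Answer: I*sqrt(1616508050464330)/608760 ≈ 66.045*I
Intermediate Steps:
K(g, W) = -4 + (g + 7/W)/(2*W) (K(g, W) = -4 + (g + 7/W)/(W + W) = -4 + (g + 7/W)/((2*W)) = -4 + (g + 7/W)*(1/(2*W)) = -4 + (g + 7/W)/(2*W))
sqrt(K(219, 18)/33820 - 4362) = sqrt(((1/2)*(7 + 18*(219 - 8*18))/18**2)/33820 - 4362) = sqrt(((1/2)*(1/324)*(7 + 18*(219 - 144)))*(1/33820) - 4362) = sqrt(((1/2)*(1/324)*(7 + 18*75))*(1/33820) - 4362) = sqrt(((1/2)*(1/324)*(7 + 1350))*(1/33820) - 4362) = sqrt(((1/2)*(1/324)*1357)*(1/33820) - 4362) = sqrt((1357/648)*(1/33820) - 4362) = sqrt(1357/21915360 - 4362) = sqrt(-95594798963/21915360) = I*sqrt(1616508050464330)/608760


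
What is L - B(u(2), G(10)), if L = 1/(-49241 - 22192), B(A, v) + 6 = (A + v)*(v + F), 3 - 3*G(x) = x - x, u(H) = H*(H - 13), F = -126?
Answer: -187083028/71433 ≈ -2619.0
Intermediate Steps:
u(H) = H*(-13 + H)
G(x) = 1 (G(x) = 1 - (x - x)/3 = 1 - 1/3*0 = 1 + 0 = 1)
B(A, v) = -6 + (-126 + v)*(A + v) (B(A, v) = -6 + (A + v)*(v - 126) = -6 + (A + v)*(-126 + v) = -6 + (-126 + v)*(A + v))
L = -1/71433 (L = 1/(-71433) = -1/71433 ≈ -1.3999e-5)
L - B(u(2), G(10)) = -1/71433 - (-6 + 1**2 - 252*(-13 + 2) - 126*1 + (2*(-13 + 2))*1) = -1/71433 - (-6 + 1 - 252*(-11) - 126 + (2*(-11))*1) = -1/71433 - (-6 + 1 - 126*(-22) - 126 - 22*1) = -1/71433 - (-6 + 1 + 2772 - 126 - 22) = -1/71433 - 1*2619 = -1/71433 - 2619 = -187083028/71433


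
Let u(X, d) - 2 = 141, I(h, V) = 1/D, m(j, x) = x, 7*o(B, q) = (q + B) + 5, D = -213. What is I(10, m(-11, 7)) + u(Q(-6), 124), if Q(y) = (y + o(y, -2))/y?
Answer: 30458/213 ≈ 143.00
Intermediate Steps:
o(B, q) = 5/7 + B/7 + q/7 (o(B, q) = ((q + B) + 5)/7 = ((B + q) + 5)/7 = (5 + B + q)/7 = 5/7 + B/7 + q/7)
I(h, V) = -1/213 (I(h, V) = 1/(-213) = -1/213)
Q(y) = (3/7 + 8*y/7)/y (Q(y) = (y + (5/7 + y/7 + (⅐)*(-2)))/y = (y + (5/7 + y/7 - 2/7))/y = (y + (3/7 + y/7))/y = (3/7 + 8*y/7)/y)
u(X, d) = 143 (u(X, d) = 2 + 141 = 143)
I(10, m(-11, 7)) + u(Q(-6), 124) = -1/213 + 143 = 30458/213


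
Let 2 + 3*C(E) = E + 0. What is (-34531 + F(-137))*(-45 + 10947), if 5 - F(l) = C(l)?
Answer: -375897326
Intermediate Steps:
C(E) = -⅔ + E/3 (C(E) = -⅔ + (E + 0)/3 = -⅔ + E/3)
F(l) = 17/3 - l/3 (F(l) = 5 - (-⅔ + l/3) = 5 + (⅔ - l/3) = 17/3 - l/3)
(-34531 + F(-137))*(-45 + 10947) = (-34531 + (17/3 - ⅓*(-137)))*(-45 + 10947) = (-34531 + (17/3 + 137/3))*10902 = (-34531 + 154/3)*10902 = -103439/3*10902 = -375897326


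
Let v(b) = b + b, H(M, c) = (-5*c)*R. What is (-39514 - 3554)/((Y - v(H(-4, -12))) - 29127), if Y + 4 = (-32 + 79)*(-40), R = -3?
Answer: 14356/10217 ≈ 1.4051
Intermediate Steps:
H(M, c) = 15*c (H(M, c) = -5*c*(-3) = 15*c)
v(b) = 2*b
Y = -1884 (Y = -4 + (-32 + 79)*(-40) = -4 + 47*(-40) = -4 - 1880 = -1884)
(-39514 - 3554)/((Y - v(H(-4, -12))) - 29127) = (-39514 - 3554)/((-1884 - 2*15*(-12)) - 29127) = -43068/((-1884 - 2*(-180)) - 29127) = -43068/((-1884 - 1*(-360)) - 29127) = -43068/((-1884 + 360) - 29127) = -43068/(-1524 - 29127) = -43068/(-30651) = -43068*(-1/30651) = 14356/10217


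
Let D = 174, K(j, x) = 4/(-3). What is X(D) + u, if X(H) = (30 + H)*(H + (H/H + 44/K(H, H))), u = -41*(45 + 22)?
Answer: 26221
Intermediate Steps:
u = -2747 (u = -41*67 = -2747)
K(j, x) = -4/3 (K(j, x) = 4*(-⅓) = -4/3)
X(H) = (-32 + H)*(30 + H) (X(H) = (30 + H)*(H + (H/H + 44/(-4/3))) = (30 + H)*(H + (1 + 44*(-¾))) = (30 + H)*(H + (1 - 33)) = (30 + H)*(H - 32) = (30 + H)*(-32 + H) = (-32 + H)*(30 + H))
X(D) + u = (-960 + 174² - 2*174) - 2747 = (-960 + 30276 - 348) - 2747 = 28968 - 2747 = 26221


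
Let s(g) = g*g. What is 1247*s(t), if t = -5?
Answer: 31175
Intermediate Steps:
s(g) = g²
1247*s(t) = 1247*(-5)² = 1247*25 = 31175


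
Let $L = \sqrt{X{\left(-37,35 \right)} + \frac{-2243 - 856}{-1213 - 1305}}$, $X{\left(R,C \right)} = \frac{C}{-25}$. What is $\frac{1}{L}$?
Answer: $- \frac{i \sqrt{26829290}}{2131} \approx - 2.4306 i$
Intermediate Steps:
$X{\left(R,C \right)} = - \frac{C}{25}$ ($X{\left(R,C \right)} = C \left(- \frac{1}{25}\right) = - \frac{C}{25}$)
$L = \frac{i \sqrt{26829290}}{12590}$ ($L = \sqrt{\left(- \frac{1}{25}\right) 35 + \frac{-2243 - 856}{-1213 - 1305}} = \sqrt{- \frac{7}{5} - \frac{3099}{-2518}} = \sqrt{- \frac{7}{5} - - \frac{3099}{2518}} = \sqrt{- \frac{7}{5} + \frac{3099}{2518}} = \sqrt{- \frac{2131}{12590}} = \frac{i \sqrt{26829290}}{12590} \approx 0.41141 i$)
$\frac{1}{L} = \frac{1}{\frac{1}{12590} i \sqrt{26829290}} = - \frac{i \sqrt{26829290}}{2131}$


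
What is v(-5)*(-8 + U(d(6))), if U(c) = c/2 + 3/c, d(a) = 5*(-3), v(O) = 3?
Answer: -471/10 ≈ -47.100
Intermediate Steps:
d(a) = -15
U(c) = c/2 + 3/c (U(c) = c*(½) + 3/c = c/2 + 3/c)
v(-5)*(-8 + U(d(6))) = 3*(-8 + ((½)*(-15) + 3/(-15))) = 3*(-8 + (-15/2 + 3*(-1/15))) = 3*(-8 + (-15/2 - ⅕)) = 3*(-8 - 77/10) = 3*(-157/10) = -471/10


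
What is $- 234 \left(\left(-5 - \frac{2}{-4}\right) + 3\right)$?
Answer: $351$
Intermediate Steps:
$- 234 \left(\left(-5 - \frac{2}{-4}\right) + 3\right) = - 234 \left(\left(-5 - - \frac{1}{2}\right) + 3\right) = - 234 \left(\left(-5 + \frac{1}{2}\right) + 3\right) = - 234 \left(- \frac{9}{2} + 3\right) = \left(-234\right) \left(- \frac{3}{2}\right) = 351$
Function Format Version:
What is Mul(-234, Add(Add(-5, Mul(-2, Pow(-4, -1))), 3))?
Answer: 351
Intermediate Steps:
Mul(-234, Add(Add(-5, Mul(-2, Pow(-4, -1))), 3)) = Mul(-234, Add(Add(-5, Mul(-2, Rational(-1, 4))), 3)) = Mul(-234, Add(Add(-5, Rational(1, 2)), 3)) = Mul(-234, Add(Rational(-9, 2), 3)) = Mul(-234, Rational(-3, 2)) = 351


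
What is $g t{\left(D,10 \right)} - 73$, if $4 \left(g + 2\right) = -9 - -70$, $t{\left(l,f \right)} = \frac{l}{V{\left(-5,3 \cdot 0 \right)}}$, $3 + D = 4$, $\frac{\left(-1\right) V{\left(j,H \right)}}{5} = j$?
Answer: $- \frac{7247}{100} \approx -72.47$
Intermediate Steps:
$V{\left(j,H \right)} = - 5 j$
$D = 1$ ($D = -3 + 4 = 1$)
$t{\left(l,f \right)} = \frac{l}{25}$ ($t{\left(l,f \right)} = \frac{l}{\left(-5\right) \left(-5\right)} = \frac{l}{25}$)
$g = \frac{53}{4}$ ($g = -2 + \frac{-9 - -70}{4} = -2 + \frac{-9 + 70}{4} = -2 + \frac{1}{4} \cdot 61 = -2 + \frac{61}{4} = \frac{53}{4} \approx 13.25$)
$g t{\left(D,10 \right)} - 73 = \frac{53 \cdot \frac{1}{25} \cdot 1}{4} - 73 = \frac{53}{4} \cdot \frac{1}{25} - 73 = \frac{53}{100} - 73 = - \frac{7247}{100}$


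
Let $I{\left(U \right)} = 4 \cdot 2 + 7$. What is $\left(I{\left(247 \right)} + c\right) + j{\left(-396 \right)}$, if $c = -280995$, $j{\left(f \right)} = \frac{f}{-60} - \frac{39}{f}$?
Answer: $- \frac{185442379}{660} \approx -2.8097 \cdot 10^{5}$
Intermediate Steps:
$j{\left(f \right)} = - \frac{39}{f} - \frac{f}{60}$ ($j{\left(f \right)} = f \left(- \frac{1}{60}\right) - \frac{39}{f} = - \frac{f}{60} - \frac{39}{f} = - \frac{39}{f} - \frac{f}{60}$)
$I{\left(U \right)} = 15$ ($I{\left(U \right)} = 8 + 7 = 15$)
$\left(I{\left(247 \right)} + c\right) + j{\left(-396 \right)} = \left(15 - 280995\right) - \left(- \frac{33}{5} + \frac{39}{-396}\right) = -280980 + \left(\left(-39\right) \left(- \frac{1}{396}\right) + \frac{33}{5}\right) = -280980 + \left(\frac{13}{132} + \frac{33}{5}\right) = -280980 + \frac{4421}{660} = - \frac{185442379}{660}$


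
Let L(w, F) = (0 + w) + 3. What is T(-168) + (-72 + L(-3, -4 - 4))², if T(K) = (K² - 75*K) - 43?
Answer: 45965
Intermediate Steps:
L(w, F) = 3 + w (L(w, F) = w + 3 = 3 + w)
T(K) = -43 + K² - 75*K
T(-168) + (-72 + L(-3, -4 - 4))² = (-43 + (-168)² - 75*(-168)) + (-72 + (3 - 3))² = (-43 + 28224 + 12600) + (-72 + 0)² = 40781 + (-72)² = 40781 + 5184 = 45965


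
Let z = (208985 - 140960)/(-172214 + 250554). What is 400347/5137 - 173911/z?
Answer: -13992043763141/69888885 ≈ -2.0020e+5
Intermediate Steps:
z = 13605/15668 (z = 68025/78340 = 68025*(1/78340) = 13605/15668 ≈ 0.86833)
400347/5137 - 173911/z = 400347/5137 - 173911/13605/15668 = 400347*(1/5137) - 173911*15668/13605 = 400347/5137 - 2724837548/13605 = -13992043763141/69888885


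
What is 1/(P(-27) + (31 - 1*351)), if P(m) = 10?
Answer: -1/310 ≈ -0.0032258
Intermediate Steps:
1/(P(-27) + (31 - 1*351)) = 1/(10 + (31 - 1*351)) = 1/(10 + (31 - 351)) = 1/(10 - 320) = 1/(-310) = -1/310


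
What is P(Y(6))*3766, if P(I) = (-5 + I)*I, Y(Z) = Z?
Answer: 22596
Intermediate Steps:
P(I) = I*(-5 + I)
P(Y(6))*3766 = (6*(-5 + 6))*3766 = (6*1)*3766 = 6*3766 = 22596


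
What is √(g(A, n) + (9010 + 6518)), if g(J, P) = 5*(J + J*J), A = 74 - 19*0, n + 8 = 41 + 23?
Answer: √43278 ≈ 208.03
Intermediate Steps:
n = 56 (n = -8 + (41 + 23) = -8 + 64 = 56)
A = 74 (A = 74 - 1*0 = 74 + 0 = 74)
g(J, P) = 5*J + 5*J² (g(J, P) = 5*(J + J²) = 5*J + 5*J²)
√(g(A, n) + (9010 + 6518)) = √(5*74*(1 + 74) + (9010 + 6518)) = √(5*74*75 + 15528) = √(27750 + 15528) = √43278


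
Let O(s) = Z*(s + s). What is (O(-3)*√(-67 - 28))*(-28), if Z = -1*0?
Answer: 0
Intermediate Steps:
Z = 0
O(s) = 0 (O(s) = 0*(s + s) = 0*(2*s) = 0)
(O(-3)*√(-67 - 28))*(-28) = (0*√(-67 - 28))*(-28) = (0*√(-95))*(-28) = (0*(I*√95))*(-28) = 0*(-28) = 0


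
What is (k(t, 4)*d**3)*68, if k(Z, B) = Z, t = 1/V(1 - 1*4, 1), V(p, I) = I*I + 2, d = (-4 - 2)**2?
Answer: 1057536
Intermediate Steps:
d = 36 (d = (-6)**2 = 36)
V(p, I) = 2 + I**2 (V(p, I) = I**2 + 2 = 2 + I**2)
t = 1/3 (t = 1/(2 + 1**2) = 1/(2 + 1) = 1/3 ≈ 0.33333)
(k(t, 4)*d**3)*68 = ((1/3)*36**3)*68 = ((1/3)*46656)*68 = 15552*68 = 1057536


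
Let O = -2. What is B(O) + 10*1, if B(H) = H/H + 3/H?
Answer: 19/2 ≈ 9.5000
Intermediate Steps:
B(H) = 1 + 3/H
B(O) + 10*1 = (3 - 2)/(-2) + 10*1 = -½*1 + 10 = -½ + 10 = 19/2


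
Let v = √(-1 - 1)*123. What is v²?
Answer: -30258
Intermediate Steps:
v = 123*I*√2 (v = √(-2)*123 = (I*√2)*123 = 123*I*√2 ≈ 173.95*I)
v² = (123*I*√2)² = -30258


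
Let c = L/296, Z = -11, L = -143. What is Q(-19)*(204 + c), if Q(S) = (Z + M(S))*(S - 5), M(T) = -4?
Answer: 2710845/37 ≈ 73266.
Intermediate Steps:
Q(S) = 75 - 15*S (Q(S) = (-11 - 4)*(S - 5) = -15*(-5 + S) = 75 - 15*S)
c = -143/296 ≈ -0.48311
Q(-19)*(204 + c) = (75 - 15*(-19))*(204 - 143/296) = (75 + 285)*(60241/296) = 360*(60241/296) = 2710845/37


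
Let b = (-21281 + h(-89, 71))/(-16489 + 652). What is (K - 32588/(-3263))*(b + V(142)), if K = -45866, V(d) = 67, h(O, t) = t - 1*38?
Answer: -161946608351590/51676131 ≈ -3.1339e+6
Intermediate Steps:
h(O, t) = -38 + t (h(O, t) = t - 38 = -38 + t)
b = 21248/15837 (b = (-21281 + (-38 + 71))/(-16489 + 652) = (-21281 + 33)/(-15837) = -21248*(-1/15837) = 21248/15837 ≈ 1.3417)
(K - 32588/(-3263))*(b + V(142)) = (-45866 - 32588/(-3263))*(21248/15837 + 67) = (-45866 - 32588*(-1/3263))*(1082327/15837) = (-45866 + 32588/3263)*(1082327/15837) = -149628170/3263*1082327/15837 = -161946608351590/51676131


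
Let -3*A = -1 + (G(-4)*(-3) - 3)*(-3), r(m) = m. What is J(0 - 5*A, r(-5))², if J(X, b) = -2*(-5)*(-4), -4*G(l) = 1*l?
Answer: 1600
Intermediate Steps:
G(l) = -l/4
A = -17/3 (A = -(-1 + (-¼*(-4)*(-3) - 3)*(-3))/3 = -(-1 + (1*(-3) - 3)*(-3))/3 = -(-1 + (-3 - 3)*(-3))/3 = -(-1 - 6*(-3))/3 = -(-1 + 18)/3 = -⅓*17 = -17/3 ≈ -5.6667)
J(X, b) = -40 (J(X, b) = 10*(-4) = -40)
J(0 - 5*A, r(-5))² = (-40)² = 1600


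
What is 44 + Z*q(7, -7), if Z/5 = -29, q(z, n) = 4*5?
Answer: -2856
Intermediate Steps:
q(z, n) = 20
Z = -145 (Z = 5*(-29) = -145)
44 + Z*q(7, -7) = 44 - 145*20 = 44 - 2900 = -2856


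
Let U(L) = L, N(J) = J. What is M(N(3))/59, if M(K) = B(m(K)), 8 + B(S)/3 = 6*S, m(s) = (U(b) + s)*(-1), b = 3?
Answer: -132/59 ≈ -2.2373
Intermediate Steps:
m(s) = -3 - s (m(s) = (3 + s)*(-1) = -3 - s)
B(S) = -24 + 18*S (B(S) = -24 + 3*(6*S) = -24 + 18*S)
M(K) = -78 - 18*K (M(K) = -24 + 18*(-3 - K) = -24 + (-54 - 18*K) = -78 - 18*K)
M(N(3))/59 = (-78 - 18*3)/59 = (-78 - 54)/59 = (1/59)*(-132) = -132/59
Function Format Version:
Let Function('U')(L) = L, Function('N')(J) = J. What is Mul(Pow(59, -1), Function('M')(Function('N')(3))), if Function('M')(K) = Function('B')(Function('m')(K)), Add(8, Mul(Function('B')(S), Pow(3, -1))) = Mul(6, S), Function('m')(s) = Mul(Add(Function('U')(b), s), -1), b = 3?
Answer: Rational(-132, 59) ≈ -2.2373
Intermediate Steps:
Function('m')(s) = Add(-3, Mul(-1, s)) (Function('m')(s) = Mul(Add(3, s), -1) = Add(-3, Mul(-1, s)))
Function('B')(S) = Add(-24, Mul(18, S)) (Function('B')(S) = Add(-24, Mul(3, Mul(6, S))) = Add(-24, Mul(18, S)))
Function('M')(K) = Add(-78, Mul(-18, K)) (Function('M')(K) = Add(-24, Mul(18, Add(-3, Mul(-1, K)))) = Add(-24, Add(-54, Mul(-18, K))) = Add(-78, Mul(-18, K)))
Mul(Pow(59, -1), Function('M')(Function('N')(3))) = Mul(Pow(59, -1), Add(-78, Mul(-18, 3))) = Mul(Rational(1, 59), Add(-78, -54)) = Mul(Rational(1, 59), -132) = Rational(-132, 59)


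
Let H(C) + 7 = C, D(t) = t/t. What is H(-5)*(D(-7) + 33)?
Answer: -408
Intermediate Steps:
D(t) = 1
H(C) = -7 + C
H(-5)*(D(-7) + 33) = (-7 - 5)*(1 + 33) = -12*34 = -408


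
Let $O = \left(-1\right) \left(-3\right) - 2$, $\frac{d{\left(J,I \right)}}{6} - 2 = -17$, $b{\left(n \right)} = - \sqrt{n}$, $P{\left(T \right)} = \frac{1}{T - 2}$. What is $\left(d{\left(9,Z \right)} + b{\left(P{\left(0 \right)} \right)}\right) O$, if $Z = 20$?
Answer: $-90 - \frac{i \sqrt{2}}{2} \approx -90.0 - 0.70711 i$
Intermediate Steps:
$P{\left(T \right)} = \frac{1}{-2 + T}$
$d{\left(J,I \right)} = -90$ ($d{\left(J,I \right)} = 12 + 6 \left(-17\right) = 12 - 102 = -90$)
$O = 1$ ($O = 3 - 2 = 1$)
$\left(d{\left(9,Z \right)} + b{\left(P{\left(0 \right)} \right)}\right) O = \left(-90 - \sqrt{\frac{1}{-2 + 0}}\right) 1 = \left(-90 - \sqrt{\frac{1}{-2}}\right) 1 = \left(-90 - \sqrt{- \frac{1}{2}}\right) 1 = \left(-90 - \frac{i \sqrt{2}}{2}\right) 1 = -90 - \frac{i \sqrt{2}}{2}$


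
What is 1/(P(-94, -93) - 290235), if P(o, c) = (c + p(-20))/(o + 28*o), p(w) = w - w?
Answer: -2726/791180517 ≈ -3.4455e-6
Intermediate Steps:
p(w) = 0
P(o, c) = c/(29*o) (P(o, c) = (c + 0)/(o + 28*o) = c/((29*o)) = c*(1/(29*o)) = c/(29*o))
1/(P(-94, -93) - 290235) = 1/((1/29)*(-93)/(-94) - 290235) = 1/((1/29)*(-93)*(-1/94) - 290235) = 1/(93/2726 - 290235) = 1/(-791180517/2726) = -2726/791180517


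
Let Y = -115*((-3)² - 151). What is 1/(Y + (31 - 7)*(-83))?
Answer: 1/14338 ≈ 6.9745e-5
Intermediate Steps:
Y = 16330 (Y = -115*(9 - 151) = -115*(-142) = 16330)
1/(Y + (31 - 7)*(-83)) = 1/(16330 + (31 - 7)*(-83)) = 1/(16330 + 24*(-83)) = 1/(16330 - 1992) = 1/14338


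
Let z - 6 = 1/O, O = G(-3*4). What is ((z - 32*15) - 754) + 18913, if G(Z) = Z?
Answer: 212219/12 ≈ 17685.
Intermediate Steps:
O = -12 (O = -3*4 = -12)
z = 71/12 (z = 6 + 1/(-12) = 6 - 1/12 = 71/12 ≈ 5.9167)
((z - 32*15) - 754) + 18913 = ((71/12 - 32*15) - 754) + 18913 = ((71/12 - 480) - 754) + 18913 = (-5689/12 - 754) + 18913 = -14737/12 + 18913 = 212219/12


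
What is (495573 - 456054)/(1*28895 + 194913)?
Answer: 39519/223808 ≈ 0.17658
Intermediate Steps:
(495573 - 456054)/(1*28895 + 194913) = 39519/(28895 + 194913) = 39519/223808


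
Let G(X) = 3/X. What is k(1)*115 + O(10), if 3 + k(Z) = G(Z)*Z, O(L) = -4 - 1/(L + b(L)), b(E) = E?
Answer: -81/20 ≈ -4.0500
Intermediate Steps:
O(L) = -4 - 1/(2*L) (O(L) = -4 - 1/(L + L) = -4 - 1/(2*L))
k(Z) = 0 (k(Z) = -3 + (3/Z)*Z = -3 + 3 = 0)
k(1)*115 + O(10) = 0*115 + (-4 - ½/10) = 0 + (-4 - ½*⅒) = 0 + (-4 - 1/20) = 0 - 81/20 = -81/20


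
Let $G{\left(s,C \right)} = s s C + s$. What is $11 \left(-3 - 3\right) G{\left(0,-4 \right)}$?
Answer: $0$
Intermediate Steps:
$G{\left(s,C \right)} = s + C s^{2}$ ($G{\left(s,C \right)} = s^{2} C + s = C s^{2} + s = s + C s^{2}$)
$11 \left(-3 - 3\right) G{\left(0,-4 \right)} = 11 \left(-3 - 3\right) 0 \left(1 - 0\right) = 11 \left(-6\right) 0 \left(1 + 0\right) = - 66 \cdot 0 \cdot 1 = \left(-66\right) 0 = 0$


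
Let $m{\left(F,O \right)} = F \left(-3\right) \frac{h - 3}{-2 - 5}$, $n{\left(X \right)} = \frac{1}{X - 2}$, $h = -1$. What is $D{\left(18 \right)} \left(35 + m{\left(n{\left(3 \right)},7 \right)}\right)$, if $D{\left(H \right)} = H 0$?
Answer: $0$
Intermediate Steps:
$n{\left(X \right)} = \frac{1}{-2 + X}$
$m{\left(F,O \right)} = - \frac{12 F}{7}$ ($m{\left(F,O \right)} = F \left(-3\right) \frac{-1 - 3}{-2 - 5} = - 3 F \left(- \frac{4}{-7}\right) = - 3 F \left(\left(-4\right) \left(- \frac{1}{7}\right)\right) = - 3 F \frac{4}{7} = - \frac{12 F}{7}$)
$D{\left(H \right)} = 0$
$D{\left(18 \right)} \left(35 + m{\left(n{\left(3 \right)},7 \right)}\right) = 0 \left(35 - \frac{12}{7 \left(-2 + 3\right)}\right) = 0 \left(35 - \frac{12}{7 \cdot 1}\right) = 0 \left(35 - \frac{12}{7}\right) = 0 \cdot \frac{233}{7} = 0$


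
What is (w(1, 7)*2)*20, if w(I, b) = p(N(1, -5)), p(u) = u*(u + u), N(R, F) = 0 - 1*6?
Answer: 2880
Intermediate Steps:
N(R, F) = -6 (N(R, F) = 0 - 6 = -6)
p(u) = 2*u**2 (p(u) = u*(2*u) = 2*u**2)
w(I, b) = 72 (w(I, b) = 2*(-6)**2 = 2*36 = 72)
(w(1, 7)*2)*20 = (72*2)*20 = 144*20 = 2880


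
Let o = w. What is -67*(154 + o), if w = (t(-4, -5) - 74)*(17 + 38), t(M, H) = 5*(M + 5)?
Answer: 243947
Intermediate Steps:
t(M, H) = 25 + 5*M (t(M, H) = 5*(5 + M) = 25 + 5*M)
w = -3795 (w = ((25 + 5*(-4)) - 74)*(17 + 38) = ((25 - 20) - 74)*55 = (5 - 74)*55 = -69*55 = -3795)
o = -3795
-67*(154 + o) = -67*(154 - 3795) = -67*(-3641) = 243947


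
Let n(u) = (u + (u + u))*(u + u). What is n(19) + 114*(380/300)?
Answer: 11552/5 ≈ 2310.4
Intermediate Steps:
n(u) = 6*u² (n(u) = (u + 2*u)*(2*u) = (3*u)*(2*u) = 6*u²)
n(19) + 114*(380/300) = 6*19² + 114*(380/300) = 6*361 + 114*(380*(1/300)) = 2166 + 114*(19/15) = 2166 + 722/5 = 11552/5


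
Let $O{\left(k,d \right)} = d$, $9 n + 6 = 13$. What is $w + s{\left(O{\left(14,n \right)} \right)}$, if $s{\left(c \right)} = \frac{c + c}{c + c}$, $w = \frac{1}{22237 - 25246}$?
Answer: $\frac{3008}{3009} \approx 0.99967$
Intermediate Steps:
$n = \frac{7}{9}$ ($n = - \frac{2}{3} + \frac{1}{9} \cdot 13 = - \frac{2}{3} + \frac{13}{9} = \frac{7}{9} \approx 0.77778$)
$w = - \frac{1}{3009}$ ($w = \frac{1}{-3009} = - \frac{1}{3009} \approx -0.00033234$)
$s{\left(c \right)} = 1$ ($s{\left(c \right)} = \frac{2 c}{2 c} = 2 c \frac{1}{2 c} = 1$)
$w + s{\left(O{\left(14,n \right)} \right)} = - \frac{1}{3009} + 1 = \frac{3008}{3009}$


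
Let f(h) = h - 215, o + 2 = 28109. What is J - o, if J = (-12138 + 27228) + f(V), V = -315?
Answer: -13547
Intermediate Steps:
o = 28107 (o = -2 + 28109 = 28107)
f(h) = -215 + h
J = 14560 (J = (-12138 + 27228) + (-215 - 315) = 15090 - 530 = 14560)
J - o = 14560 - 1*28107 = 14560 - 28107 = -13547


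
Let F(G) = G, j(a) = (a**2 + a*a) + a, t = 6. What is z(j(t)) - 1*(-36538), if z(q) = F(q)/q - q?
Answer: 36461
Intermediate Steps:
j(a) = a + 2*a**2 (j(a) = (a**2 + a**2) + a = 2*a**2 + a = a + 2*a**2)
z(q) = 1 - q (z(q) = q/q - q = 1 - q)
z(j(t)) - 1*(-36538) = (1 - 6*(1 + 2*6)) - 1*(-36538) = (1 - 6*(1 + 12)) + 36538 = (1 - 6*13) + 36538 = (1 - 1*78) + 36538 = (1 - 78) + 36538 = -77 + 36538 = 36461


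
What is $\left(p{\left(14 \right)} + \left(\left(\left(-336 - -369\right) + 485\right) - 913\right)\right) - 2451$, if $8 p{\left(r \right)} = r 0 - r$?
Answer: $- \frac{11391}{4} \approx -2847.8$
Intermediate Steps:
$p{\left(r \right)} = - \frac{r}{8}$ ($p{\left(r \right)} = \frac{r 0 - r}{8} = \frac{0 - r}{8} = \frac{\left(-1\right) r}{8} = - \frac{r}{8}$)
$\left(p{\left(14 \right)} + \left(\left(\left(-336 - -369\right) + 485\right) - 913\right)\right) - 2451 = \left(\left(- \frac{1}{8}\right) 14 + \left(\left(\left(-336 - -369\right) + 485\right) - 913\right)\right) - 2451 = \left(- \frac{7}{4} + \left(\left(\left(-336 + 369\right) + 485\right) - 913\right)\right) - 2451 = \left(- \frac{7}{4} + \left(\left(33 + 485\right) - 913\right)\right) - 2451 = \left(- \frac{7}{4} + \left(518 - 913\right)\right) - 2451 = \left(- \frac{7}{4} - 395\right) - 2451 = - \frac{1587}{4} - 2451 = - \frac{11391}{4}$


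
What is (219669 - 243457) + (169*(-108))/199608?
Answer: -395691113/16634 ≈ -23788.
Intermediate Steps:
(219669 - 243457) + (169*(-108))/199608 = -23788 - 18252*1/199608 = -23788 - 1521/16634 = -395691113/16634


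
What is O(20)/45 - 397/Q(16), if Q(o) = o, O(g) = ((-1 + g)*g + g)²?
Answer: 508427/144 ≈ 3530.7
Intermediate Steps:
O(g) = (g + g*(-1 + g))² (O(g) = (g*(-1 + g) + g)² = (g + g*(-1 + g))²)
O(20)/45 - 397/Q(16) = 20⁴/45 - 397/16 = 160000*(1/45) - 397*1/16 = 32000/9 - 397/16 = 508427/144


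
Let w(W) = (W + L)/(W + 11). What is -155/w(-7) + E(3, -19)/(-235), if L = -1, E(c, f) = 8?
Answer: 36409/470 ≈ 77.466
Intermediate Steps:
w(W) = (-1 + W)/(11 + W) (w(W) = (W - 1)/(W + 11) = (-1 + W)/(11 + W))
-155/w(-7) + E(3, -19)/(-235) = -155*(11 - 7)/(-1 - 7) + 8/(-235) = -155/(-8/4) + 8*(-1/235) = -155/((¼)*(-8)) - 8/235 = -155/(-2) - 8/235 = -155*(-½) - 8/235 = 155/2 - 8/235 = 36409/470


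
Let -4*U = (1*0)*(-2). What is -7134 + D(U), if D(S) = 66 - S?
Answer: -7068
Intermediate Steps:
U = 0 (U = -1*0*(-2)/4 = -0*(-2) = -¼*0 = 0)
-7134 + D(U) = -7134 + (66 - 1*0) = -7134 + (66 + 0) = -7134 + 66 = -7068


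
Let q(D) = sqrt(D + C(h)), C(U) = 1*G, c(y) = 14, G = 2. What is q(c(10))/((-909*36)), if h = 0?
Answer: -1/8181 ≈ -0.00012223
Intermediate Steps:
C(U) = 2 (C(U) = 1*2 = 2)
q(D) = sqrt(2 + D) (q(D) = sqrt(D + 2) = sqrt(2 + D))
q(c(10))/((-909*36)) = sqrt(2 + 14)/((-909*36)) = sqrt(16)/(-32724) = 4*(-1/32724) = -1/8181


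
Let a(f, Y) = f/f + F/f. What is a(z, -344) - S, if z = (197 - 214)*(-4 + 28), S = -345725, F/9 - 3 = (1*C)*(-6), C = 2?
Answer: 47018763/136 ≈ 3.4573e+5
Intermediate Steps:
F = -81 (F = 27 + 9*((1*2)*(-6)) = 27 + 9*(2*(-6)) = 27 + 9*(-12) = 27 - 108 = -81)
z = -408 (z = -17*24 = -408)
a(f, Y) = 1 - 81/f (a(f, Y) = f/f - 81/f = 1 - 81/f)
a(z, -344) - S = (-81 - 408)/(-408) - 1*(-345725) = -1/408*(-489) + 345725 = 163/136 + 345725 = 47018763/136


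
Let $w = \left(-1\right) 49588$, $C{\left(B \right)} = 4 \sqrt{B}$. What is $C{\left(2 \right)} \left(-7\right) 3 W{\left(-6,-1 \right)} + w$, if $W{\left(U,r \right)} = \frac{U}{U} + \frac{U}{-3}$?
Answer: $-49588 - 252 \sqrt{2} \approx -49944.0$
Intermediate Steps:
$W{\left(U,r \right)} = 1 - \frac{U}{3}$ ($W{\left(U,r \right)} = 1 + U \left(- \frac{1}{3}\right) = 1 - \frac{U}{3}$)
$w = -49588$
$C{\left(2 \right)} \left(-7\right) 3 W{\left(-6,-1 \right)} + w = 4 \sqrt{2} \left(-7\right) 3 \left(1 - -2\right) - 49588 = - 28 \sqrt{2} \cdot 3 \left(1 + 2\right) - 49588 = - 84 \sqrt{2} \cdot 3 - 49588 = - 252 \sqrt{2} - 49588 = -49588 - 252 \sqrt{2}$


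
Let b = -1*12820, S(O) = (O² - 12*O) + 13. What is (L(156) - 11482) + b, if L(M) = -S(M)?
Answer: -46779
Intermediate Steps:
S(O) = 13 + O² - 12*O
b = -12820
L(M) = -13 - M² + 12*M (L(M) = -(13 + M² - 12*M) = -13 - M² + 12*M)
(L(156) - 11482) + b = ((-13 - 1*156² + 12*156) - 11482) - 12820 = ((-13 - 1*24336 + 1872) - 11482) - 12820 = ((-13 - 24336 + 1872) - 11482) - 12820 = (-22477 - 11482) - 12820 = -33959 - 12820 = -46779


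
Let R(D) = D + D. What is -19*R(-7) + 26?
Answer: 292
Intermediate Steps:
R(D) = 2*D
-19*R(-7) + 26 = -38*(-7) + 26 = -19*(-14) + 26 = 266 + 26 = 292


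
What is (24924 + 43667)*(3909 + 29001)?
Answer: 2257329810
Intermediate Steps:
(24924 + 43667)*(3909 + 29001) = 68591*32910 = 2257329810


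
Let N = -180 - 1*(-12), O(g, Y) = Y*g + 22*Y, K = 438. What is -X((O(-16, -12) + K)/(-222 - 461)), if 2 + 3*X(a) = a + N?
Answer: 116476/2049 ≈ 56.845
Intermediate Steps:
O(g, Y) = 22*Y + Y*g
N = -168 (N = -180 + 12 = -168)
X(a) = -170/3 + a/3 (X(a) = -⅔ + (a - 168)/3 = -⅔ + (-168 + a)/3 = -⅔ + (-56 + a/3) = -170/3 + a/3)
-X((O(-16, -12) + K)/(-222 - 461)) = -(-170/3 + ((-12*(22 - 16) + 438)/(-222 - 461))/3) = -(-170/3 + ((-12*6 + 438)/(-683))/3) = -(-170/3 + ((-72 + 438)*(-1/683))/3) = -(-170/3 + (366*(-1/683))/3) = -(-170/3 + (⅓)*(-366/683)) = -(-170/3 - 122/683) = -1*(-116476/2049) = 116476/2049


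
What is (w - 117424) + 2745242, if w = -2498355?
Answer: 129463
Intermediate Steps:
(w - 117424) + 2745242 = (-2498355 - 117424) + 2745242 = -2615779 + 2745242 = 129463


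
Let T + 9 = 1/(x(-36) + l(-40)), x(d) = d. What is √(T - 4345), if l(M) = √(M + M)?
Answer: √((156745 - 17416*I*√5)/(-9 + I*√5))/2 ≈ 4.9255e-5 - 65.985*I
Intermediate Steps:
l(M) = √2*√M (l(M) = √(2*M) = √2*√M)
T = -9 + 1/(-36 + 4*I*√5) (T = -9 + 1/(-36 + √2*√(-40)) = -9 + 1/(-36 + √2*(2*I*√10)) = -9 + 1/(-36 + 4*I*√5) ≈ -9.0262 - 0.0065002*I)
√(T - 4345) = √((-3105/344 - I*√5/344) - 4345) = √(-1497785/344 - I*√5/344)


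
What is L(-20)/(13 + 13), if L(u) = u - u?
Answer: 0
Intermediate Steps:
L(u) = 0
L(-20)/(13 + 13) = 0/(13 + 13) = 0/26 = 0*(1/26) = 0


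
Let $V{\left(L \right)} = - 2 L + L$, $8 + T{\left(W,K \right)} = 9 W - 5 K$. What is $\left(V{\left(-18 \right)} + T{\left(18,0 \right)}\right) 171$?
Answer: $29412$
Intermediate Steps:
$T{\left(W,K \right)} = -8 - 5 K + 9 W$ ($T{\left(W,K \right)} = -8 - \left(- 9 W + 5 K\right) = -8 - 5 K + 9 W$)
$V{\left(L \right)} = - L$
$\left(V{\left(-18 \right)} + T{\left(18,0 \right)}\right) 171 = \left(\left(-1\right) \left(-18\right) - -154\right) 171 = \left(18 + \left(-8 + 0 + 162\right)\right) 171 = \left(18 + 154\right) 171 = 172 \cdot 171 = 29412$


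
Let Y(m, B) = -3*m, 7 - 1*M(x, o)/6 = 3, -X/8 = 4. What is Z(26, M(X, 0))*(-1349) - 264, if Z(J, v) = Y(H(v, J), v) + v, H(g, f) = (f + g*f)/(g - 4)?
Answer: 197775/2 ≈ 98888.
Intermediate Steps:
X = -32 (X = -8*4 = -32)
M(x, o) = 24 (M(x, o) = 42 - 6*3 = 42 - 18 = 24)
H(g, f) = (f + f*g)/(-4 + g)
Z(J, v) = v - 3*J*(1 + v)/(-4 + v) (Z(J, v) = -3*J*(1 + v)/(-4 + v) + v = v - 3*J*(1 + v)/(-4 + v))
Z(26, M(X, 0))*(-1349) - 264 = ((24*(-4 + 24) - 3*26*(1 + 24))/(-4 + 24))*(-1349) - 264 = ((24*20 - 3*26*25)/20)*(-1349) - 264 = ((480 - 1950)/20)*(-1349) - 264 = ((1/20)*(-1470))*(-1349) - 264 = -147/2*(-1349) - 264 = 198303/2 - 264 = 197775/2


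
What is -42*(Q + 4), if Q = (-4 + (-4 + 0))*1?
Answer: 168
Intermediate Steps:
Q = -8 (Q = (-4 - 4)*1 = -8*1 = -8)
-42*(Q + 4) = -42*(-8 + 4) = -42*(-4) = 168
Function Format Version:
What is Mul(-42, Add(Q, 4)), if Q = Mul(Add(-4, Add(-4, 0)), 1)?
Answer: 168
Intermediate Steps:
Q = -8 (Q = Mul(Add(-4, -4), 1) = Mul(-8, 1) = -8)
Mul(-42, Add(Q, 4)) = Mul(-42, Add(-8, 4)) = Mul(-42, -4) = 168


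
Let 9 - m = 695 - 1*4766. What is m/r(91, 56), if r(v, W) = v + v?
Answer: 2040/91 ≈ 22.418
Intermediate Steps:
m = 4080 (m = 9 - (695 - 1*4766) = 9 - (695 - 4766) = 9 - 1*(-4071) = 9 + 4071 = 4080)
r(v, W) = 2*v
m/r(91, 56) = 4080/((2*91)) = 4080/182 = 4080*(1/182) = 2040/91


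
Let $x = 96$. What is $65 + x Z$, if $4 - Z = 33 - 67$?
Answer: $3713$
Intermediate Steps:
$Z = 38$ ($Z = 4 - \left(33 - 67\right) = 4 - -34 = 4 + 34 = 38$)
$65 + x Z = 65 + 96 \cdot 38 = 65 + 3648 = 3713$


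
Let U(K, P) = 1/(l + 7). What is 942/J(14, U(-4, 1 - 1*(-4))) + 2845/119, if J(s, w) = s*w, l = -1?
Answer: 50887/119 ≈ 427.62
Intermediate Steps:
U(K, P) = ⅙ (U(K, P) = 1/(-1 + 7) = 1/6 = ⅙)
942/J(14, U(-4, 1 - 1*(-4))) + 2845/119 = 942/((14*(⅙))) + 2845/119 = 942/(7/3) + 2845*(1/119) = 942*(3/7) + 2845/119 = 2826/7 + 2845/119 = 50887/119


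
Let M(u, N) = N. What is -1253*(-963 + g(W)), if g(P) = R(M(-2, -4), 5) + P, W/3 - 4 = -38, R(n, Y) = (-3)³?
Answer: 1368276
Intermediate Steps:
R(n, Y) = -27
W = -102 (W = 12 + 3*(-38) = 12 - 114 = -102)
g(P) = -27 + P
-1253*(-963 + g(W)) = -1253*(-963 + (-27 - 102)) = -1253*(-963 - 129) = -1253*(-1092) = 1368276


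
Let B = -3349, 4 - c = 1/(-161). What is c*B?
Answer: -2160105/161 ≈ -13417.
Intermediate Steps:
c = 645/161 (c = 4 - 1/(-161) = 4 - 1*(-1/161) = 4 + 1/161 = 645/161 ≈ 4.0062)
c*B = (645/161)*(-3349) = -2160105/161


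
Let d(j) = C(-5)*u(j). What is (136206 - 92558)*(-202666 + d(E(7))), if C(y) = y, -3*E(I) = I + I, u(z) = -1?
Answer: -8845747328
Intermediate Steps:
E(I) = -2*I/3 (E(I) = -(I + I)/3 = -2*I/3)
d(j) = 5 (d(j) = -5*(-1) = 5)
(136206 - 92558)*(-202666 + d(E(7))) = (136206 - 92558)*(-202666 + 5) = 43648*(-202661) = -8845747328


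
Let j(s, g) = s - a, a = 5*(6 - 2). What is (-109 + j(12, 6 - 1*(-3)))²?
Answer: 13689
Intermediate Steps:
a = 20 (a = 5*4 = 20)
j(s, g) = -20 + s (j(s, g) = s - 1*20 = s - 20 = -20 + s)
(-109 + j(12, 6 - 1*(-3)))² = (-109 + (-20 + 12))² = (-109 - 8)² = (-117)² = 13689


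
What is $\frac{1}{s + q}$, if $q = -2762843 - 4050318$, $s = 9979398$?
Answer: $\frac{1}{3166237} \approx 3.1583 \cdot 10^{-7}$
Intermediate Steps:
$q = -6813161$
$\frac{1}{s + q} = \frac{1}{9979398 - 6813161} = \frac{1}{3166237}$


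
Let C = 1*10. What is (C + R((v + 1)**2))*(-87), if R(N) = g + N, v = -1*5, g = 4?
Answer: -2610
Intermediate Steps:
v = -5
R(N) = 4 + N
C = 10
(C + R((v + 1)**2))*(-87) = (10 + (4 + (-5 + 1)**2))*(-87) = (10 + (4 + (-4)**2))*(-87) = (10 + (4 + 16))*(-87) = (10 + 20)*(-87) = 30*(-87) = -2610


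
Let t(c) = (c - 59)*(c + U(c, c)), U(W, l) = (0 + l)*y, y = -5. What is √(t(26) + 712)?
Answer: 4*√259 ≈ 64.374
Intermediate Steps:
U(W, l) = -5*l (U(W, l) = (0 + l)*(-5) = l*(-5) = -5*l)
t(c) = -4*c*(-59 + c) (t(c) = (c - 59)*(c - 5*c) = (-59 + c)*(-4*c) = -4*c*(-59 + c))
√(t(26) + 712) = √(4*26*(59 - 1*26) + 712) = √(4*26*(59 - 26) + 712) = √(4*26*33 + 712) = √(3432 + 712) = √4144 = 4*√259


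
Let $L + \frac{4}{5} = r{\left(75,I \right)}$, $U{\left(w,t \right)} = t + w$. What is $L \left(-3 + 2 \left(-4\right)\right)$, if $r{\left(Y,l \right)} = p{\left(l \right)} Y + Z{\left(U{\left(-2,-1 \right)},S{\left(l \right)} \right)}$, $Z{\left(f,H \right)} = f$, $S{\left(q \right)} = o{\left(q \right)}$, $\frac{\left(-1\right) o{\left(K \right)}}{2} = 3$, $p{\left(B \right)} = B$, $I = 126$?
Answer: $- \frac{519541}{5} \approx -1.0391 \cdot 10^{5}$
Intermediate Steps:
$o{\left(K \right)} = -6$ ($o{\left(K \right)} = \left(-2\right) 3 = -6$)
$S{\left(q \right)} = -6$
$r{\left(Y,l \right)} = -3 + Y l$ ($r{\left(Y,l \right)} = l Y - 3 = Y l - 3 = -3 + Y l$)
$L = \frac{47231}{5}$ ($L = - \frac{4}{5} + \left(-3 + 75 \cdot 126\right) = - \frac{4}{5} + \left(-3 + 9450\right) = - \frac{4}{5} + 9447 = \frac{47231}{5} \approx 9446.2$)
$L \left(-3 + 2 \left(-4\right)\right) = \frac{47231 \left(-3 + 2 \left(-4\right)\right)}{5} = \frac{47231 \left(-3 - 8\right)}{5} = \frac{47231}{5} \left(-11\right) = - \frac{519541}{5}$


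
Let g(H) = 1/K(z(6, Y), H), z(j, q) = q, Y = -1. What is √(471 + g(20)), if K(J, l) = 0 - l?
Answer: √47095/10 ≈ 21.701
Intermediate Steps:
K(J, l) = -l
g(H) = -1/H (g(H) = 1/(-H) = -1/H)
√(471 + g(20)) = √(471 - 1/20) = √(9419/20) = √47095/10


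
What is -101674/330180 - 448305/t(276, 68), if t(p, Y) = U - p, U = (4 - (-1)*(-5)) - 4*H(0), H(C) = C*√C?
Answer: 73996590601/45729930 ≈ 1618.1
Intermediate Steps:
H(C) = C^(3/2)
U = -1 (U = (4 - (-1)*(-5)) - 4*0^(3/2) = (4 - 1*5) - 4*0 = (4 - 5) + 0 = -1 + 0 = -1)
t(p, Y) = -1 - p
-101674/330180 - 448305/t(276, 68) = -101674/330180 - 448305/(-1 - 1*276) = -101674*1/330180 - 448305/(-1 - 276) = -50837/165090 - 448305/(-277) = -50837/165090 - 448305*(-1/277) = -50837/165090 + 448305/277 = 73996590601/45729930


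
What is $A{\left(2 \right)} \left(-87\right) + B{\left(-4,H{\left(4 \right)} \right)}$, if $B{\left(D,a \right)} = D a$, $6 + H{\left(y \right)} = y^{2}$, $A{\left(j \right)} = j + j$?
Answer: $-388$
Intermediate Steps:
$A{\left(j \right)} = 2 j$
$H{\left(y \right)} = -6 + y^{2}$
$A{\left(2 \right)} \left(-87\right) + B{\left(-4,H{\left(4 \right)} \right)} = 2 \cdot 2 \left(-87\right) - 4 \left(-6 + 4^{2}\right) = 4 \left(-87\right) - 4 \left(-6 + 16\right) = -348 - 40 = -388$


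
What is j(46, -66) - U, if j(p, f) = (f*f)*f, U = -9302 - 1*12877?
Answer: -265317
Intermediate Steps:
U = -22179 (U = -9302 - 12877 = -22179)
j(p, f) = f**3 (j(p, f) = f**2*f = f**3)
j(46, -66) - U = (-66)**3 - 1*(-22179) = -287496 + 22179 = -265317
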